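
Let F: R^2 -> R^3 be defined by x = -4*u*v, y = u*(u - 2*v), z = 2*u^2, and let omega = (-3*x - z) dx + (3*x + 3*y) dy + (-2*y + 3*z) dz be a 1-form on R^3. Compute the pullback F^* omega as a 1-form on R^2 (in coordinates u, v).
F^* omega = (2*u*(11*u^2 - 9*u*v - 6*v^2)) du + (2*u^2*(u - 6*v)) dv

Using F^*(f dg) = (f ∘ F) d(g ∘ F), substitute each coordinate x_i by F_i(u, v) in f_i, and replace dx_i by d F_i = (∂F_i/∂u) du + (∂F_i/∂v) dv.
  For the x component: f_1(F) = 2*u*(-u + 6*v); d F_1 = (-4*v) du + (-4*u) dv
  For the y component: f_2(F) = 3*u*(u - 6*v); d F_2 = (2*u - 2*v) du + (-2*u) dv
  For the z component: f_3(F) = 4*u*(u + v); d F_3 = (4*u) du + (0) dv
Combining and collecting du, dv coefficients:
  coeff of du: 2*u*(11*u^2 - 9*u*v - 6*v^2)
  coeff of dv: 2*u^2*(u - 6*v)
F^* omega = (2*u*(11*u^2 - 9*u*v - 6*v^2)) du + (2*u^2*(u - 6*v)) dv.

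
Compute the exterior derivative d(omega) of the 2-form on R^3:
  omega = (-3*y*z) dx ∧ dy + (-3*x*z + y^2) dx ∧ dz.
d(omega) = (-5*y) dx ∧ dy ∧ dz

For a 2-form omega = sum_{i<j} g_{ij} dx_i ∧ dx_j, the exterior derivative is
  d(omega) = sum_{i<j} d(g_{ij}) ∧ dx_i ∧ dx_j = sum_{i<j, k} (∂g_{ij}/∂x_k) dx_k ∧ dx_i ∧ dx_j.
Expand each term, using dx_k ∧ dx_i ∧ dx_j = sgn(permutation) dx_{(a)} ∧ dx_{(b)} ∧ dx_{(c)} with (a < b < c) sorted:
  d(-3*y*z) includes (∂/∂z)(-3*y*z) dz = (-3*y) dz, which multiplied by dx ∧ dy gives (-3*y) dx ∧ dy ∧ dz
  d(-3*x*z + y^2) includes (∂/∂y)(-3*x*z + y^2) dy = (2*y) dy, which multiplied by dx ∧ dz gives (-2*y) dx ∧ dy ∧ dz
Collecting like 3-forms: d(omega) = (-5*y) dx ∧ dy ∧ dz.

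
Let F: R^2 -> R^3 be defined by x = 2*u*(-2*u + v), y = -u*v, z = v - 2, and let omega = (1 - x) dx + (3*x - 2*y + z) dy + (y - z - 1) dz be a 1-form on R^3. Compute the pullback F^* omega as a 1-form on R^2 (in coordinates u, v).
F^* omega = (-32*u^3 + 36*u^2*v - 12*u*v^2 - 8*u - v^2 + 4*v) du + (20*u^3 - 12*u^2*v - 2*u*v + 4*u - v + 1) dv

Using F^*(f dg) = (f ∘ F) d(g ∘ F), substitute each coordinate x_i by F_i(u, v) in f_i, and replace dx_i by d F_i = (∂F_i/∂u) du + (∂F_i/∂v) dv.
  For the x component: f_1(F) = 4*u^2 - 2*u*v + 1; d F_1 = (-8*u + 2*v) du + (2*u) dv
  For the y component: f_2(F) = -12*u^2 + 8*u*v + v - 2; d F_2 = (-v) du + (-u) dv
  For the z component: f_3(F) = -u*v - v + 1; d F_3 = (0) du + (1) dv
Combining and collecting du, dv coefficients:
  coeff of du: -32*u^3 + 36*u^2*v - 12*u*v^2 - 8*u - v^2 + 4*v
  coeff of dv: 20*u^3 - 12*u^2*v - 2*u*v + 4*u - v + 1
F^* omega = (-32*u^3 + 36*u^2*v - 12*u*v^2 - 8*u - v^2 + 4*v) du + (20*u^3 - 12*u^2*v - 2*u*v + 4*u - v + 1) dv.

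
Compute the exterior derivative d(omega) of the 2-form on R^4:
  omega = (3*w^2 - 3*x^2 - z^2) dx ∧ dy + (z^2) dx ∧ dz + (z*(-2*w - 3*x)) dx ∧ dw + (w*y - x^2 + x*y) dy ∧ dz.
d(omega) = (-2*x + y - 2*z) dx ∧ dy ∧ dz + (6*w) dx ∧ dy ∧ dw + (2*w + 3*x) dx ∧ dz ∧ dw + (y) dy ∧ dz ∧ dw

For a 2-form omega = sum_{i<j} g_{ij} dx_i ∧ dx_j, the exterior derivative is
  d(omega) = sum_{i<j} d(g_{ij}) ∧ dx_i ∧ dx_j = sum_{i<j, k} (∂g_{ij}/∂x_k) dx_k ∧ dx_i ∧ dx_j.
Expand each term, using dx_k ∧ dx_i ∧ dx_j = sgn(permutation) dx_{(a)} ∧ dx_{(b)} ∧ dx_{(c)} with (a < b < c) sorted:
  d(3*w^2 - 3*x^2 - z^2) includes (∂/∂z)(3*w^2 - 3*x^2 - z^2) dz = (-2*z) dz, which multiplied by dx ∧ dy gives (-2*z) dx ∧ dy ∧ dz
  d(3*w^2 - 3*x^2 - z^2) includes (∂/∂w)(3*w^2 - 3*x^2 - z^2) dw = (6*w) dw, which multiplied by dx ∧ dy gives (6*w) dx ∧ dy ∧ dw
  d(z*(-2*w - 3*x)) includes (∂/∂z)(z*(-2*w - 3*x)) dz = (-2*w - 3*x) dz, which multiplied by dx ∧ dw gives (2*w + 3*x) dx ∧ dz ∧ dw
  d(w*y - x^2 + x*y) includes (∂/∂x)(w*y - x^2 + x*y) dx = (-2*x + y) dx, which multiplied by dy ∧ dz gives (-2*x + y) dx ∧ dy ∧ dz
  d(w*y - x^2 + x*y) includes (∂/∂w)(w*y - x^2 + x*y) dw = (y) dw, which multiplied by dy ∧ dz gives (y) dy ∧ dz ∧ dw
Collecting like 3-forms: d(omega) = (-2*x + y - 2*z) dx ∧ dy ∧ dz + (6*w) dx ∧ dy ∧ dw + (2*w + 3*x) dx ∧ dz ∧ dw + (y) dy ∧ dz ∧ dw.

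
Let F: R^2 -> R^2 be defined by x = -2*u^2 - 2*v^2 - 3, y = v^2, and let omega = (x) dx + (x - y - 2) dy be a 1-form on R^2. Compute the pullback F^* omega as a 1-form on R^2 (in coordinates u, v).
F^* omega = (4*u*(2*u^2 + 2*v^2 + 3)) du + (2*v*(2*u^2 + v^2 + 1)) dv

Using F^*(f dg) = (f ∘ F) d(g ∘ F), substitute each coordinate x_i by F_i(u, v) in f_i, and replace dx_i by d F_i = (∂F_i/∂u) du + (∂F_i/∂v) dv.
  For the x component: f_1(F) = -2*u^2 - 2*v^2 - 3; d F_1 = (-4*u) du + (-4*v) dv
  For the y component: f_2(F) = -2*u^2 - 3*v^2 - 5; d F_2 = (0) du + (2*v) dv
Combining and collecting du, dv coefficients:
  coeff of du: 4*u*(2*u^2 + 2*v^2 + 3)
  coeff of dv: 2*v*(2*u^2 + v^2 + 1)
F^* omega = (4*u*(2*u^2 + 2*v^2 + 3)) du + (2*v*(2*u^2 + v^2 + 1)) dv.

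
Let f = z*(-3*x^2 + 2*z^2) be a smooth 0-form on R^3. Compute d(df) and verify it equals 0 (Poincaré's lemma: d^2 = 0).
d(df) = 0

Step 1: df = sum_i (∂f/∂x_i) dx_i = (-6*x*z) dx + (0) dy + (-3*x^2 + 6*z^2) dz.
Step 2: Apply d again. Using the 1-form formula, the coefficient of dx ∧ dy in d(df) is ∂^2 f/∂x ∂y - ∂^2 f/∂y ∂x = (0) - (0) = 0 (equality of mixed partials for smooth f).
Similarly for dx ∧ dz and dy ∧ dz — all coefficients vanish. So d(df) = 0.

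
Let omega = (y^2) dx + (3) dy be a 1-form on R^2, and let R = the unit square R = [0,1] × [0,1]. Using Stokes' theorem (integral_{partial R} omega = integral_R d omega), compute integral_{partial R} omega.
integral_(partial R) omega = -1

Stokes: integral_partial_R omega = integral_R d omega with d omega = (∂Q/∂x - ∂P/∂y) dx ∧ dy.
  ∂Q/∂x = 0
  ∂P/∂y = 2*y
  integrand = ∂Q/∂x - ∂P/∂y = -2*y.
Integrating over R: integral_0^1 integral_0^1 (-2*y) dx dy = -1.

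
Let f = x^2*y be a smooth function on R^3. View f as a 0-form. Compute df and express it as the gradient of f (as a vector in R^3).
df = (2*x*y) dx + (x^2) dy + (0) dz; grad f = (2*x*y, x^2, 0)

For a 0-form f, d f = (∂f/∂x) dx + (∂f/∂y) dy + (∂f/∂z) dz. The components of the vector representation are exactly the entries of grad f in Cartesian coordinates:
  ∂f/∂x = 2*x*y
  ∂f/∂y = x^2
  ∂f/∂z = 0.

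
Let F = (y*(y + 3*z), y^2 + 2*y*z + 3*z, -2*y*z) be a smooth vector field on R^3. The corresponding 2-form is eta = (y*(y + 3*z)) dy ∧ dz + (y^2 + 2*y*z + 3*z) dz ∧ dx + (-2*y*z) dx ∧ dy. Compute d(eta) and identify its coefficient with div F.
d(eta) = (2*z) dx ∧ dy ∧ dz; div F = 2*z

For a 2-form in R^3 of the form above, applying d gives a 3-form with coefficient ∂P/∂x + ∂Q/∂y + ∂R/∂z:
  ∂P/∂x = 0
  ∂Q/∂y = 2*y + 2*z
  ∂R/∂z = -2*y
Sum = 2*z, which is exactly div F.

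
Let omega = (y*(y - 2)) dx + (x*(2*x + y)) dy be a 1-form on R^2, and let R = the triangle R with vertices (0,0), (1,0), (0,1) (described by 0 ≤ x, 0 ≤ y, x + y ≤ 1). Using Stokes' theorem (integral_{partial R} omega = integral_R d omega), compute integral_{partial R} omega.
integral_(partial R) omega = 3/2

Stokes: integral_partial_R omega = integral_R d omega with d omega = (∂Q/∂x - ∂P/∂y) dx ∧ dy.
  ∂Q/∂x = 4*x + y
  ∂P/∂y = 2*y - 2
  integrand = ∂Q/∂x - ∂P/∂y = 4*x - y + 2.
Integrating over R: integral_0^1 integral_0^{1-x} (4*x - y + 2) dy dx = 3/2.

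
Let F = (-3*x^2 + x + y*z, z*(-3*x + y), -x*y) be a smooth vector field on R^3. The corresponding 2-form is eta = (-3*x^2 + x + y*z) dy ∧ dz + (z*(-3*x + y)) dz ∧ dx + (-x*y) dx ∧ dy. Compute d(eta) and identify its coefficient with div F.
d(eta) = (-6*x + z + 1) dx ∧ dy ∧ dz; div F = -6*x + z + 1

For a 2-form in R^3 of the form above, applying d gives a 3-form with coefficient ∂P/∂x + ∂Q/∂y + ∂R/∂z:
  ∂P/∂x = 1 - 6*x
  ∂Q/∂y = z
  ∂R/∂z = 0
Sum = -6*x + z + 1, which is exactly div F.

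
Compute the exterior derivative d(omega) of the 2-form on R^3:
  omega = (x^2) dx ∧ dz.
d(omega) = 0

For a 2-form omega = sum_{i<j} g_{ij} dx_i ∧ dx_j, the exterior derivative is
  d(omega) = sum_{i<j} d(g_{ij}) ∧ dx_i ∧ dx_j = sum_{i<j, k} (∂g_{ij}/∂x_k) dx_k ∧ dx_i ∧ dx_j.
Expand each term, using dx_k ∧ dx_i ∧ dx_j = sgn(permutation) dx_{(a)} ∧ dx_{(b)} ∧ dx_{(c)} with (a < b < c) sorted:

Collecting like 3-forms: d(omega) = 0.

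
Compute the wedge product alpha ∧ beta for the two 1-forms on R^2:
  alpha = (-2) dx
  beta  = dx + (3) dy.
alpha ∧ beta = (-6) dx ∧ dy

Distribute the wedge, using dx_i ∧ dx_j = -dx_j ∧ dx_i and dx_i ∧ dx_i = 0. For each pair (i, j) with i < j, the coefficient of dx_i ∧ dx_j in alpha ∧ beta is (alpha_i * beta_j - alpha_j * beta_i). Collecting: alpha ∧ beta = (-6) dx ∧ dy.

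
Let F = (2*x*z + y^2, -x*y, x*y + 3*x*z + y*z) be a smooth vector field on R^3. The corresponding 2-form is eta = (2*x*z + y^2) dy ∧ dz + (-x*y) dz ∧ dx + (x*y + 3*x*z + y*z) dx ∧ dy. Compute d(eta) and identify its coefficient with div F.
d(eta) = (2*x + y + 2*z) dx ∧ dy ∧ dz; div F = 2*x + y + 2*z

For a 2-form in R^3 of the form above, applying d gives a 3-form with coefficient ∂P/∂x + ∂Q/∂y + ∂R/∂z:
  ∂P/∂x = 2*z
  ∂Q/∂y = -x
  ∂R/∂z = 3*x + y
Sum = 2*x + y + 2*z, which is exactly div F.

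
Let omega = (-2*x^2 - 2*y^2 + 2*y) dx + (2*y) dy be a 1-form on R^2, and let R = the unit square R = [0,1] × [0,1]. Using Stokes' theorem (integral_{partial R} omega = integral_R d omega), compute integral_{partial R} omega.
integral_(partial R) omega = 0

Stokes: integral_partial_R omega = integral_R d omega with d omega = (∂Q/∂x - ∂P/∂y) dx ∧ dy.
  ∂Q/∂x = 0
  ∂P/∂y = 2 - 4*y
  integrand = ∂Q/∂x - ∂P/∂y = 4*y - 2.
Integrating over R: integral_0^1 integral_0^1 (4*y - 2) dx dy = 0.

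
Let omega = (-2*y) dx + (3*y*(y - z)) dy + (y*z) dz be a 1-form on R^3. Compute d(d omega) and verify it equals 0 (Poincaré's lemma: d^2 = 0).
d(d omega) = 0

Step 1: d omega = sum_{i<j} (∂f_j/∂x_i - ∂f_i/∂x_j) dx_i ∧ dx_j:
  coeff of dx ∧ dy: 2
  coeff of dx ∧ dz: 0
  coeff of dy ∧ dz: 3*y + z
Step 2: Apply d again to each 2-form coefficient. The only possible 3-form in R^3 is dx ∧ dy ∧ dz, with coefficient
  ∂(coeff of dy∧dz)/∂x - ∂(coeff of dx∧dz)/∂y + ∂(coeff of dx∧dy)/∂z
  = ∂/∂x (3*y + z) - ∂/∂y (0) + ∂/∂z (2).
Each of these terms simplifies to sums of mixed partials that cancel in pairs. The result is 0 (by equality of mixed partials for smooth functions — Schwarz / Clairaut).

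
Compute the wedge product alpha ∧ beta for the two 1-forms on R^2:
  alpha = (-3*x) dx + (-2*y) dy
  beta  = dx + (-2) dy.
alpha ∧ beta = (6*x + 2*y) dx ∧ dy

Distribute the wedge, using dx_i ∧ dx_j = -dx_j ∧ dx_i and dx_i ∧ dx_i = 0. For each pair (i, j) with i < j, the coefficient of dx_i ∧ dx_j in alpha ∧ beta is (alpha_i * beta_j - alpha_j * beta_i). Collecting: alpha ∧ beta = (6*x + 2*y) dx ∧ dy.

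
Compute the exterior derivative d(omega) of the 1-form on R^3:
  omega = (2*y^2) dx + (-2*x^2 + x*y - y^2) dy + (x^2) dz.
d(omega) = (-4*x - 3*y) dx ∧ dy + (2*x) dx ∧ dz

For a 1-form omega = sum_i f_i dx_i, the exterior derivative is
  d(omega) = sum_{i < j} (∂f_j/∂x_i - ∂f_i/∂x_j) dx_i ∧ dx_j.
  coefficient of dx ∧ dy: ∂f_2/∂x - ∂f_1/∂y = ∂(-2*x^2 + x*y - y^2)/∂x - ∂(2*y^2)/∂y = -4*x - 3*y
  coefficient of dx ∧ dz: ∂f_3/∂x - ∂f_1/∂z = ∂(x^2)/∂x - ∂(2*y^2)/∂z = 2*x
Assembling: d(omega) = (-4*x - 3*y) dx ∧ dy + (2*x) dx ∧ dz.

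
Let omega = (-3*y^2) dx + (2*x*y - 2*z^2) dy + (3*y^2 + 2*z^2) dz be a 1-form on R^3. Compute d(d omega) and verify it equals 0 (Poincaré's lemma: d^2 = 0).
d(d omega) = 0

Step 1: d omega = sum_{i<j} (∂f_j/∂x_i - ∂f_i/∂x_j) dx_i ∧ dx_j:
  coeff of dx ∧ dy: 8*y
  coeff of dx ∧ dz: 0
  coeff of dy ∧ dz: 6*y + 4*z
Step 2: Apply d again to each 2-form coefficient. The only possible 3-form in R^3 is dx ∧ dy ∧ dz, with coefficient
  ∂(coeff of dy∧dz)/∂x - ∂(coeff of dx∧dz)/∂y + ∂(coeff of dx∧dy)/∂z
  = ∂/∂x (6*y + 4*z) - ∂/∂y (0) + ∂/∂z (8*y).
Each of these terms simplifies to sums of mixed partials that cancel in pairs. The result is 0 (by equality of mixed partials for smooth functions — Schwarz / Clairaut).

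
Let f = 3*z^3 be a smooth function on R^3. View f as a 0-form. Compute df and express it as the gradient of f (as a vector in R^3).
df = (0) dx + (0) dy + (9*z^2) dz; grad f = (0, 0, 9*z^2)

For a 0-form f, d f = (∂f/∂x) dx + (∂f/∂y) dy + (∂f/∂z) dz. The components of the vector representation are exactly the entries of grad f in Cartesian coordinates:
  ∂f/∂x = 0
  ∂f/∂y = 0
  ∂f/∂z = 9*z^2.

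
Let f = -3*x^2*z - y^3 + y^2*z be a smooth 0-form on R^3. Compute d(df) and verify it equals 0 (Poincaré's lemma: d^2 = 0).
d(df) = 0

Step 1: df = sum_i (∂f/∂x_i) dx_i = (-6*x*z) dx + (y*(-3*y + 2*z)) dy + (-3*x^2 + y^2) dz.
Step 2: Apply d again. Using the 1-form formula, the coefficient of dx ∧ dy in d(df) is ∂^2 f/∂x ∂y - ∂^2 f/∂y ∂x = (0) - (0) = 0 (equality of mixed partials for smooth f).
Similarly for dx ∧ dz and dy ∧ dz — all coefficients vanish. So d(df) = 0.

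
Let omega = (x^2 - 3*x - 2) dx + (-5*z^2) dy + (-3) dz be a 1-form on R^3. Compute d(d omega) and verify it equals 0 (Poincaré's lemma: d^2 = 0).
d(d omega) = 0

Step 1: d omega = sum_{i<j} (∂f_j/∂x_i - ∂f_i/∂x_j) dx_i ∧ dx_j:
  coeff of dx ∧ dy: 0
  coeff of dx ∧ dz: 0
  coeff of dy ∧ dz: 10*z
Step 2: Apply d again to each 2-form coefficient. The only possible 3-form in R^3 is dx ∧ dy ∧ dz, with coefficient
  ∂(coeff of dy∧dz)/∂x - ∂(coeff of dx∧dz)/∂y + ∂(coeff of dx∧dy)/∂z
  = ∂/∂x (10*z) - ∂/∂y (0) + ∂/∂z (0).
Each of these terms simplifies to sums of mixed partials that cancel in pairs. The result is 0 (by equality of mixed partials for smooth functions — Schwarz / Clairaut).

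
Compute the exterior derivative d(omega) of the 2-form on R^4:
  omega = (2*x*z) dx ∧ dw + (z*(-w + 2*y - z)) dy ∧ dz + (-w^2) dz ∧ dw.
d(omega) = (-2*x) dx ∧ dz ∧ dw + (-z) dy ∧ dz ∧ dw

For a 2-form omega = sum_{i<j} g_{ij} dx_i ∧ dx_j, the exterior derivative is
  d(omega) = sum_{i<j} d(g_{ij}) ∧ dx_i ∧ dx_j = sum_{i<j, k} (∂g_{ij}/∂x_k) dx_k ∧ dx_i ∧ dx_j.
Expand each term, using dx_k ∧ dx_i ∧ dx_j = sgn(permutation) dx_{(a)} ∧ dx_{(b)} ∧ dx_{(c)} with (a < b < c) sorted:
  d(2*x*z) includes (∂/∂z)(2*x*z) dz = (2*x) dz, which multiplied by dx ∧ dw gives (-2*x) dx ∧ dz ∧ dw
  d(z*(-w + 2*y - z)) includes (∂/∂w)(z*(-w + 2*y - z)) dw = (-z) dw, which multiplied by dy ∧ dz gives (-z) dy ∧ dz ∧ dw
Collecting like 3-forms: d(omega) = (-2*x) dx ∧ dz ∧ dw + (-z) dy ∧ dz ∧ dw.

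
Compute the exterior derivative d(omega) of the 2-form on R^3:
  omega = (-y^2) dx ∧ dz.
d(omega) = (2*y) dx ∧ dy ∧ dz

For a 2-form omega = sum_{i<j} g_{ij} dx_i ∧ dx_j, the exterior derivative is
  d(omega) = sum_{i<j} d(g_{ij}) ∧ dx_i ∧ dx_j = sum_{i<j, k} (∂g_{ij}/∂x_k) dx_k ∧ dx_i ∧ dx_j.
Expand each term, using dx_k ∧ dx_i ∧ dx_j = sgn(permutation) dx_{(a)} ∧ dx_{(b)} ∧ dx_{(c)} with (a < b < c) sorted:
  d(-y^2) includes (∂/∂y)(-y^2) dy = (-2*y) dy, which multiplied by dx ∧ dz gives (2*y) dx ∧ dy ∧ dz
Collecting like 3-forms: d(omega) = (2*y) dx ∧ dy ∧ dz.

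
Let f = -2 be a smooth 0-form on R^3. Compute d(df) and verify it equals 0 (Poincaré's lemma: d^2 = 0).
d(df) = 0

Step 1: df = sum_i (∂f/∂x_i) dx_i = (0) dx + (0) dy + (0) dz.
Step 2: Apply d again. Using the 1-form formula, the coefficient of dx ∧ dy in d(df) is ∂^2 f/∂x ∂y - ∂^2 f/∂y ∂x = (0) - (0) = 0 (equality of mixed partials for smooth f).
Similarly for dx ∧ dz and dy ∧ dz — all coefficients vanish. So d(df) = 0.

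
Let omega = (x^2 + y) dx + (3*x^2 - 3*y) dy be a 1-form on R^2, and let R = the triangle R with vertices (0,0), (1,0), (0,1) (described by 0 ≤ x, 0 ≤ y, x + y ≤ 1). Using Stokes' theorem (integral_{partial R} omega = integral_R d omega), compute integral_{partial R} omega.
integral_(partial R) omega = 1/2

Stokes: integral_partial_R omega = integral_R d omega with d omega = (∂Q/∂x - ∂P/∂y) dx ∧ dy.
  ∂Q/∂x = 6*x
  ∂P/∂y = 1
  integrand = ∂Q/∂x - ∂P/∂y = 6*x - 1.
Integrating over R: integral_0^1 integral_0^{1-x} (6*x - 1) dy dx = 1/2.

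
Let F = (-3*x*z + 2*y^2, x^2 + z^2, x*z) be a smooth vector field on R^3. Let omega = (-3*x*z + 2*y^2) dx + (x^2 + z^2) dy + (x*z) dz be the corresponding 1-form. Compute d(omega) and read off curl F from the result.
d(omega) = (-2*z) dy ∧ dz + (-3*x - z) dz ∧ dx + (2*x - 4*y) dx ∧ dy; curl F = (-2*z, -3*x - z, 2*x - 4*y)

d omega = sum_{i<j} (∂f_j/∂x_i - ∂f_i/∂x_j) dx_i ∧ dx_j. Under the identification (dy ∧ dz, dz ∧ dx, dx ∧ dy) ↔ (e_x, e_y, e_z), the coefficients are exactly the components of curl F. Compute:
  ∂R/∂y - ∂Q/∂z = (0) - (2*z) = -2*z
  ∂P/∂z - ∂R/∂x = (-3*x) - (z) = -3*x - z
  ∂Q/∂x - ∂P/∂y = (2*x) - (4*y) = 2*x - 4*y.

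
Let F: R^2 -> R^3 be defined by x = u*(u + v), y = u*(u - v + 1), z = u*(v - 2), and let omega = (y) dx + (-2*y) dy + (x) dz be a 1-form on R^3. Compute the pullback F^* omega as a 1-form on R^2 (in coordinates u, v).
F^* omega = (u*(-2*u^2 + 6*u*v - 6*u - 2*v^2 + 3*v - 2)) du + (u^2*(4*u - 2*v + 3)) dv

Using F^*(f dg) = (f ∘ F) d(g ∘ F), substitute each coordinate x_i by F_i(u, v) in f_i, and replace dx_i by d F_i = (∂F_i/∂u) du + (∂F_i/∂v) dv.
  For the x component: f_1(F) = u*(u - v + 1); d F_1 = (2*u + v) du + (u) dv
  For the y component: f_2(F) = 2*u*(-u + v - 1); d F_2 = (2*u - v + 1) du + (-u) dv
  For the z component: f_3(F) = u*(u + v); d F_3 = (v - 2) du + (u) dv
Combining and collecting du, dv coefficients:
  coeff of du: u*(-2*u^2 + 6*u*v - 6*u - 2*v^2 + 3*v - 2)
  coeff of dv: u^2*(4*u - 2*v + 3)
F^* omega = (u*(-2*u^2 + 6*u*v - 6*u - 2*v^2 + 3*v - 2)) du + (u^2*(4*u - 2*v + 3)) dv.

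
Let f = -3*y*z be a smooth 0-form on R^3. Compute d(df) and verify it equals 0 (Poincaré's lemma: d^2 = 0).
d(df) = 0

Step 1: df = sum_i (∂f/∂x_i) dx_i = (0) dx + (-3*z) dy + (-3*y) dz.
Step 2: Apply d again. Using the 1-form formula, the coefficient of dx ∧ dy in d(df) is ∂^2 f/∂x ∂y - ∂^2 f/∂y ∂x = (0) - (0) = 0 (equality of mixed partials for smooth f).
Similarly for dx ∧ dz and dy ∧ dz — all coefficients vanish. So d(df) = 0.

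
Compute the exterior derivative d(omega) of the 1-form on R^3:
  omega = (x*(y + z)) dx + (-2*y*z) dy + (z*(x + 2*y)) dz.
d(omega) = (-x) dx ∧ dy + (-x + z) dx ∧ dz + (2*y + 2*z) dy ∧ dz

For a 1-form omega = sum_i f_i dx_i, the exterior derivative is
  d(omega) = sum_{i < j} (∂f_j/∂x_i - ∂f_i/∂x_j) dx_i ∧ dx_j.
  coefficient of dx ∧ dy: ∂f_2/∂x - ∂f_1/∂y = ∂(-2*y*z)/∂x - ∂(x*(y + z))/∂y = -x
  coefficient of dx ∧ dz: ∂f_3/∂x - ∂f_1/∂z = ∂(z*(x + 2*y))/∂x - ∂(x*(y + z))/∂z = -x + z
  coefficient of dy ∧ dz: ∂f_3/∂y - ∂f_2/∂z = ∂(z*(x + 2*y))/∂y - ∂(-2*y*z)/∂z = 2*y + 2*z
Assembling: d(omega) = (-x) dx ∧ dy + (-x + z) dx ∧ dz + (2*y + 2*z) dy ∧ dz.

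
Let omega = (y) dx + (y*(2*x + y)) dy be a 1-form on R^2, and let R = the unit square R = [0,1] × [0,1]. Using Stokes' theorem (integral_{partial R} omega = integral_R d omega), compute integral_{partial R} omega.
integral_(partial R) omega = 0

Stokes: integral_partial_R omega = integral_R d omega with d omega = (∂Q/∂x - ∂P/∂y) dx ∧ dy.
  ∂Q/∂x = 2*y
  ∂P/∂y = 1
  integrand = ∂Q/∂x - ∂P/∂y = 2*y - 1.
Integrating over R: integral_0^1 integral_0^1 (2*y - 1) dx dy = 0.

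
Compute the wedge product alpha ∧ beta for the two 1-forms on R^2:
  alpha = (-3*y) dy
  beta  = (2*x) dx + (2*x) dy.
alpha ∧ beta = (6*x*y) dx ∧ dy

Distribute the wedge, using dx_i ∧ dx_j = -dx_j ∧ dx_i and dx_i ∧ dx_i = 0. For each pair (i, j) with i < j, the coefficient of dx_i ∧ dx_j in alpha ∧ beta is (alpha_i * beta_j - alpha_j * beta_i). Collecting: alpha ∧ beta = (6*x*y) dx ∧ dy.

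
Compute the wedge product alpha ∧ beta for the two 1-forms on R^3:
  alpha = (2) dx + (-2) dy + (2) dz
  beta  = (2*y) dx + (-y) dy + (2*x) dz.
alpha ∧ beta = (2*y) dx ∧ dy + (4*x - 4*y) dx ∧ dz + (-4*x + 2*y) dy ∧ dz

Distribute the wedge, using dx_i ∧ dx_j = -dx_j ∧ dx_i and dx_i ∧ dx_i = 0. For each pair (i, j) with i < j, the coefficient of dx_i ∧ dx_j in alpha ∧ beta is (alpha_i * beta_j - alpha_j * beta_i). Collecting: alpha ∧ beta = (2*y) dx ∧ dy + (4*x - 4*y) dx ∧ dz + (-4*x + 2*y) dy ∧ dz.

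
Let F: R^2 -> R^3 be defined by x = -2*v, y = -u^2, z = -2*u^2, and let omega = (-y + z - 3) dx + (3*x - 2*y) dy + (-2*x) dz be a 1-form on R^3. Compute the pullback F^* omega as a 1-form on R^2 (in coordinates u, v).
F^* omega = (4*u*(-u^2 - v)) du + (2*u^2 + 6) dv

Using F^*(f dg) = (f ∘ F) d(g ∘ F), substitute each coordinate x_i by F_i(u, v) in f_i, and replace dx_i by d F_i = (∂F_i/∂u) du + (∂F_i/∂v) dv.
  For the x component: f_1(F) = -u^2 - 3; d F_1 = (0) du + (-2) dv
  For the y component: f_2(F) = 2*u^2 - 6*v; d F_2 = (-2*u) du + (0) dv
  For the z component: f_3(F) = 4*v; d F_3 = (-4*u) du + (0) dv
Combining and collecting du, dv coefficients:
  coeff of du: 4*u*(-u^2 - v)
  coeff of dv: 2*u^2 + 6
F^* omega = (4*u*(-u^2 - v)) du + (2*u^2 + 6) dv.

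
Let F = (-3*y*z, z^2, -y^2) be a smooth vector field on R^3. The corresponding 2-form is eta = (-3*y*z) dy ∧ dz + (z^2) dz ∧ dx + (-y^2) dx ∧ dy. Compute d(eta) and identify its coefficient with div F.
d(eta) = (0) dx ∧ dy ∧ dz; div F = 0

For a 2-form in R^3 of the form above, applying d gives a 3-form with coefficient ∂P/∂x + ∂Q/∂y + ∂R/∂z:
  ∂P/∂x = 0
  ∂Q/∂y = 0
  ∂R/∂z = 0
Sum = 0, which is exactly div F.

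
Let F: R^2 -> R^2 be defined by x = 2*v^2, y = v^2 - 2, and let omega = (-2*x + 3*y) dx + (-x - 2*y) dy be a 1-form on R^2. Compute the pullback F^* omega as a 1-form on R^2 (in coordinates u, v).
F^* omega = (-12*v^3 - 16*v) dv

Using F^*(f dg) = (f ∘ F) d(g ∘ F), substitute each coordinate x_i by F_i(u, v) in f_i, and replace dx_i by d F_i = (∂F_i/∂u) du + (∂F_i/∂v) dv.
  For the x component: f_1(F) = -v^2 - 6; d F_1 = (0) du + (4*v) dv
  For the y component: f_2(F) = 4 - 4*v^2; d F_2 = (0) du + (2*v) dv
Combining and collecting du, dv coefficients:
  coeff of du: 0
  coeff of dv: -12*v^3 - 16*v
F^* omega = (-12*v^3 - 16*v) dv.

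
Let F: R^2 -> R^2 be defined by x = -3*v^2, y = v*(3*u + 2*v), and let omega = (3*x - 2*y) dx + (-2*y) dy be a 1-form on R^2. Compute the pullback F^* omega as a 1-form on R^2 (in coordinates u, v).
F^* omega = (v^2*(-18*u - 12*v)) du + (-18*u^2*v + 62*v^3) dv

Using F^*(f dg) = (f ∘ F) d(g ∘ F), substitute each coordinate x_i by F_i(u, v) in f_i, and replace dx_i by d F_i = (∂F_i/∂u) du + (∂F_i/∂v) dv.
  For the x component: f_1(F) = v*(-6*u - 13*v); d F_1 = (0) du + (-6*v) dv
  For the y component: f_2(F) = 2*v*(-3*u - 2*v); d F_2 = (3*v) du + (3*u + 4*v) dv
Combining and collecting du, dv coefficients:
  coeff of du: v^2*(-18*u - 12*v)
  coeff of dv: -18*u^2*v + 62*v^3
F^* omega = (v^2*(-18*u - 12*v)) du + (-18*u^2*v + 62*v^3) dv.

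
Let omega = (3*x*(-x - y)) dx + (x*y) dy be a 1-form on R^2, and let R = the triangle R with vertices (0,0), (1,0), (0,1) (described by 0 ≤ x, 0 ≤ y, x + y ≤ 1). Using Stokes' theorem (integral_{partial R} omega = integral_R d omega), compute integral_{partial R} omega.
integral_(partial R) omega = 2/3

Stokes: integral_partial_R omega = integral_R d omega with d omega = (∂Q/∂x - ∂P/∂y) dx ∧ dy.
  ∂Q/∂x = y
  ∂P/∂y = -3*x
  integrand = ∂Q/∂x - ∂P/∂y = 3*x + y.
Integrating over R: integral_0^1 integral_0^{1-x} (3*x + y) dy dx = 2/3.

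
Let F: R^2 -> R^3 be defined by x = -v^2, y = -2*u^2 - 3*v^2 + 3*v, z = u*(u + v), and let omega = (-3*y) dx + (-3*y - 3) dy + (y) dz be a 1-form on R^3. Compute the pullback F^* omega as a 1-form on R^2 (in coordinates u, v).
F^* omega = (-28*u^3 - 2*u^2*v - 42*u*v^2 + 42*u*v + 12*u - 3*v^3 + 3*v^2) du + (-2*u^3 - 48*u^2*v + 18*u^2 - 3*u*v^2 + 3*u*v - 72*v^3 + 99*v^2 - 9*v - 9) dv

Using F^*(f dg) = (f ∘ F) d(g ∘ F), substitute each coordinate x_i by F_i(u, v) in f_i, and replace dx_i by d F_i = (∂F_i/∂u) du + (∂F_i/∂v) dv.
  For the x component: f_1(F) = 6*u^2 + 9*v^2 - 9*v; d F_1 = (0) du + (-2*v) dv
  For the y component: f_2(F) = 6*u^2 + 9*v^2 - 9*v - 3; d F_2 = (-4*u) du + (3 - 6*v) dv
  For the z component: f_3(F) = -2*u^2 - 3*v^2 + 3*v; d F_3 = (2*u + v) du + (u) dv
Combining and collecting du, dv coefficients:
  coeff of du: -28*u^3 - 2*u^2*v - 42*u*v^2 + 42*u*v + 12*u - 3*v^3 + 3*v^2
  coeff of dv: -2*u^3 - 48*u^2*v + 18*u^2 - 3*u*v^2 + 3*u*v - 72*v^3 + 99*v^2 - 9*v - 9
F^* omega = (-28*u^3 - 2*u^2*v - 42*u*v^2 + 42*u*v + 12*u - 3*v^3 + 3*v^2) du + (-2*u^3 - 48*u^2*v + 18*u^2 - 3*u*v^2 + 3*u*v - 72*v^3 + 99*v^2 - 9*v - 9) dv.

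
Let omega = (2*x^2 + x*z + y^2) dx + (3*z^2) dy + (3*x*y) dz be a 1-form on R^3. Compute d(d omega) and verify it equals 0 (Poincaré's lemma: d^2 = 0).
d(d omega) = 0

Step 1: d omega = sum_{i<j} (∂f_j/∂x_i - ∂f_i/∂x_j) dx_i ∧ dx_j:
  coeff of dx ∧ dy: -2*y
  coeff of dx ∧ dz: -x + 3*y
  coeff of dy ∧ dz: 3*x - 6*z
Step 2: Apply d again to each 2-form coefficient. The only possible 3-form in R^3 is dx ∧ dy ∧ dz, with coefficient
  ∂(coeff of dy∧dz)/∂x - ∂(coeff of dx∧dz)/∂y + ∂(coeff of dx∧dy)/∂z
  = ∂/∂x (3*x - 6*z) - ∂/∂y (-x + 3*y) + ∂/∂z (-2*y).
Each of these terms simplifies to sums of mixed partials that cancel in pairs. The result is 0 (by equality of mixed partials for smooth functions — Schwarz / Clairaut).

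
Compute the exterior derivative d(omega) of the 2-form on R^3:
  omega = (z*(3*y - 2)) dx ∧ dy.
d(omega) = (3*y - 2) dx ∧ dy ∧ dz

For a 2-form omega = sum_{i<j} g_{ij} dx_i ∧ dx_j, the exterior derivative is
  d(omega) = sum_{i<j} d(g_{ij}) ∧ dx_i ∧ dx_j = sum_{i<j, k} (∂g_{ij}/∂x_k) dx_k ∧ dx_i ∧ dx_j.
Expand each term, using dx_k ∧ dx_i ∧ dx_j = sgn(permutation) dx_{(a)} ∧ dx_{(b)} ∧ dx_{(c)} with (a < b < c) sorted:
  d(z*(3*y - 2)) includes (∂/∂z)(z*(3*y - 2)) dz = (3*y - 2) dz, which multiplied by dx ∧ dy gives (3*y - 2) dx ∧ dy ∧ dz
Collecting like 3-forms: d(omega) = (3*y - 2) dx ∧ dy ∧ dz.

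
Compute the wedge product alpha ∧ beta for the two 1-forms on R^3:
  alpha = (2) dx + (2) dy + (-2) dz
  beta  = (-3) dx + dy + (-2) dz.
alpha ∧ beta = (8) dx ∧ dy + (-10) dx ∧ dz + (-2) dy ∧ dz

Distribute the wedge, using dx_i ∧ dx_j = -dx_j ∧ dx_i and dx_i ∧ dx_i = 0. For each pair (i, j) with i < j, the coefficient of dx_i ∧ dx_j in alpha ∧ beta is (alpha_i * beta_j - alpha_j * beta_i). Collecting: alpha ∧ beta = (8) dx ∧ dy + (-10) dx ∧ dz + (-2) dy ∧ dz.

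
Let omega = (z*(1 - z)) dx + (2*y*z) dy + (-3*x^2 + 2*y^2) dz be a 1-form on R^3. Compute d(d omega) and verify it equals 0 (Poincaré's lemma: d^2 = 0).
d(d omega) = 0

Step 1: d omega = sum_{i<j} (∂f_j/∂x_i - ∂f_i/∂x_j) dx_i ∧ dx_j:
  coeff of dx ∧ dy: 0
  coeff of dx ∧ dz: -6*x + 2*z - 1
  coeff of dy ∧ dz: 2*y
Step 2: Apply d again to each 2-form coefficient. The only possible 3-form in R^3 is dx ∧ dy ∧ dz, with coefficient
  ∂(coeff of dy∧dz)/∂x - ∂(coeff of dx∧dz)/∂y + ∂(coeff of dx∧dy)/∂z
  = ∂/∂x (2*y) - ∂/∂y (-6*x + 2*z - 1) + ∂/∂z (0).
Each of these terms simplifies to sums of mixed partials that cancel in pairs. The result is 0 (by equality of mixed partials for smooth functions — Schwarz / Clairaut).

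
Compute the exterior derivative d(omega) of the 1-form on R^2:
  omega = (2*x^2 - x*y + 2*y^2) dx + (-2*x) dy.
d(omega) = (x - 4*y - 2) dx ∧ dy

For a 1-form omega = sum_i f_i dx_i, the exterior derivative is
  d(omega) = sum_{i < j} (∂f_j/∂x_i - ∂f_i/∂x_j) dx_i ∧ dx_j.
  coefficient of dx ∧ dy: ∂f_2/∂x - ∂f_1/∂y = ∂(-2*x)/∂x - ∂(2*x^2 - x*y + 2*y^2)/∂y = x - 4*y - 2
Assembling: d(omega) = (x - 4*y - 2) dx ∧ dy.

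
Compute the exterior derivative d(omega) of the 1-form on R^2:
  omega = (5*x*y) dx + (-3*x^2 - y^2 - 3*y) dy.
d(omega) = (-11*x) dx ∧ dy

For a 1-form omega = sum_i f_i dx_i, the exterior derivative is
  d(omega) = sum_{i < j} (∂f_j/∂x_i - ∂f_i/∂x_j) dx_i ∧ dx_j.
  coefficient of dx ∧ dy: ∂f_2/∂x - ∂f_1/∂y = ∂(-3*x^2 - y^2 - 3*y)/∂x - ∂(5*x*y)/∂y = -11*x
Assembling: d(omega) = (-11*x) dx ∧ dy.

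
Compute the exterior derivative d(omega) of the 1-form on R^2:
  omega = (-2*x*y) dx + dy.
d(omega) = (2*x) dx ∧ dy

For a 1-form omega = sum_i f_i dx_i, the exterior derivative is
  d(omega) = sum_{i < j} (∂f_j/∂x_i - ∂f_i/∂x_j) dx_i ∧ dx_j.
  coefficient of dx ∧ dy: ∂f_2/∂x - ∂f_1/∂y = ∂(1)/∂x - ∂(-2*x*y)/∂y = 2*x
Assembling: d(omega) = (2*x) dx ∧ dy.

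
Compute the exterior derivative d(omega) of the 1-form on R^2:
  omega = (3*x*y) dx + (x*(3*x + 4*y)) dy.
d(omega) = (3*x + 4*y) dx ∧ dy

For a 1-form omega = sum_i f_i dx_i, the exterior derivative is
  d(omega) = sum_{i < j} (∂f_j/∂x_i - ∂f_i/∂x_j) dx_i ∧ dx_j.
  coefficient of dx ∧ dy: ∂f_2/∂x - ∂f_1/∂y = ∂(x*(3*x + 4*y))/∂x - ∂(3*x*y)/∂y = 3*x + 4*y
Assembling: d(omega) = (3*x + 4*y) dx ∧ dy.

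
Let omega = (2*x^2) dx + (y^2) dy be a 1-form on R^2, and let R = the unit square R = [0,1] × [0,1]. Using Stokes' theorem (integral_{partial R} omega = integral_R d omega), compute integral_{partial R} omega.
integral_(partial R) omega = 0

Stokes: integral_partial_R omega = integral_R d omega with d omega = (∂Q/∂x - ∂P/∂y) dx ∧ dy.
  ∂Q/∂x = 0
  ∂P/∂y = 0
  integrand = ∂Q/∂x - ∂P/∂y = 0.
Integrating over R: integral_0^1 integral_0^1 (0) dx dy = 0.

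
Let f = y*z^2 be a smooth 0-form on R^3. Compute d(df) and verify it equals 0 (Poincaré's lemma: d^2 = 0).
d(df) = 0

Step 1: df = sum_i (∂f/∂x_i) dx_i = (0) dx + (z^2) dy + (2*y*z) dz.
Step 2: Apply d again. Using the 1-form formula, the coefficient of dx ∧ dy in d(df) is ∂^2 f/∂x ∂y - ∂^2 f/∂y ∂x = (0) - (0) = 0 (equality of mixed partials for smooth f).
Similarly for dx ∧ dz and dy ∧ dz — all coefficients vanish. So d(df) = 0.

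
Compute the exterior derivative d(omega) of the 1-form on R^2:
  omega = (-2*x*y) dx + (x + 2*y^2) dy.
d(omega) = (2*x + 1) dx ∧ dy

For a 1-form omega = sum_i f_i dx_i, the exterior derivative is
  d(omega) = sum_{i < j} (∂f_j/∂x_i - ∂f_i/∂x_j) dx_i ∧ dx_j.
  coefficient of dx ∧ dy: ∂f_2/∂x - ∂f_1/∂y = ∂(x + 2*y^2)/∂x - ∂(-2*x*y)/∂y = 2*x + 1
Assembling: d(omega) = (2*x + 1) dx ∧ dy.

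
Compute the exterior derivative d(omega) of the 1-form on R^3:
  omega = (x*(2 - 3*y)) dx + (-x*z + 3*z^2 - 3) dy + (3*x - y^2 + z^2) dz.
d(omega) = (3*x - z) dx ∧ dy + (3) dx ∧ dz + (x - 2*y - 6*z) dy ∧ dz

For a 1-form omega = sum_i f_i dx_i, the exterior derivative is
  d(omega) = sum_{i < j} (∂f_j/∂x_i - ∂f_i/∂x_j) dx_i ∧ dx_j.
  coefficient of dx ∧ dy: ∂f_2/∂x - ∂f_1/∂y = ∂(-x*z + 3*z^2 - 3)/∂x - ∂(x*(2 - 3*y))/∂y = 3*x - z
  coefficient of dx ∧ dz: ∂f_3/∂x - ∂f_1/∂z = ∂(3*x - y^2 + z^2)/∂x - ∂(x*(2 - 3*y))/∂z = 3
  coefficient of dy ∧ dz: ∂f_3/∂y - ∂f_2/∂z = ∂(3*x - y^2 + z^2)/∂y - ∂(-x*z + 3*z^2 - 3)/∂z = x - 2*y - 6*z
Assembling: d(omega) = (3*x - z) dx ∧ dy + (3) dx ∧ dz + (x - 2*y - 6*z) dy ∧ dz.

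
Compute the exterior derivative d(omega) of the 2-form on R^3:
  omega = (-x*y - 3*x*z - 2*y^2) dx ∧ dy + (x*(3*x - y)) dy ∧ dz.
d(omega) = (3*x - y) dx ∧ dy ∧ dz

For a 2-form omega = sum_{i<j} g_{ij} dx_i ∧ dx_j, the exterior derivative is
  d(omega) = sum_{i<j} d(g_{ij}) ∧ dx_i ∧ dx_j = sum_{i<j, k} (∂g_{ij}/∂x_k) dx_k ∧ dx_i ∧ dx_j.
Expand each term, using dx_k ∧ dx_i ∧ dx_j = sgn(permutation) dx_{(a)} ∧ dx_{(b)} ∧ dx_{(c)} with (a < b < c) sorted:
  d(-x*y - 3*x*z - 2*y^2) includes (∂/∂z)(-x*y - 3*x*z - 2*y^2) dz = (-3*x) dz, which multiplied by dx ∧ dy gives (-3*x) dx ∧ dy ∧ dz
  d(x*(3*x - y)) includes (∂/∂x)(x*(3*x - y)) dx = (6*x - y) dx, which multiplied by dy ∧ dz gives (6*x - y) dx ∧ dy ∧ dz
Collecting like 3-forms: d(omega) = (3*x - y) dx ∧ dy ∧ dz.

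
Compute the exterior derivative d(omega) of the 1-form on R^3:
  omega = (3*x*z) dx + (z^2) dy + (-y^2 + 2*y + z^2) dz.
d(omega) = (-3*x) dx ∧ dz + (-2*y - 2*z + 2) dy ∧ dz

For a 1-form omega = sum_i f_i dx_i, the exterior derivative is
  d(omega) = sum_{i < j} (∂f_j/∂x_i - ∂f_i/∂x_j) dx_i ∧ dx_j.
  coefficient of dx ∧ dz: ∂f_3/∂x - ∂f_1/∂z = ∂(-y^2 + 2*y + z^2)/∂x - ∂(3*x*z)/∂z = -3*x
  coefficient of dy ∧ dz: ∂f_3/∂y - ∂f_2/∂z = ∂(-y^2 + 2*y + z^2)/∂y - ∂(z^2)/∂z = -2*y - 2*z + 2
Assembling: d(omega) = (-3*x) dx ∧ dz + (-2*y - 2*z + 2) dy ∧ dz.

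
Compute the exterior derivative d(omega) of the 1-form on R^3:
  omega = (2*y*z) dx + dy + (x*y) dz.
d(omega) = (-2*z) dx ∧ dy + (-y) dx ∧ dz + (x) dy ∧ dz

For a 1-form omega = sum_i f_i dx_i, the exterior derivative is
  d(omega) = sum_{i < j} (∂f_j/∂x_i - ∂f_i/∂x_j) dx_i ∧ dx_j.
  coefficient of dx ∧ dy: ∂f_2/∂x - ∂f_1/∂y = ∂(1)/∂x - ∂(2*y*z)/∂y = -2*z
  coefficient of dx ∧ dz: ∂f_3/∂x - ∂f_1/∂z = ∂(x*y)/∂x - ∂(2*y*z)/∂z = -y
  coefficient of dy ∧ dz: ∂f_3/∂y - ∂f_2/∂z = ∂(x*y)/∂y - ∂(1)/∂z = x
Assembling: d(omega) = (-2*z) dx ∧ dy + (-y) dx ∧ dz + (x) dy ∧ dz.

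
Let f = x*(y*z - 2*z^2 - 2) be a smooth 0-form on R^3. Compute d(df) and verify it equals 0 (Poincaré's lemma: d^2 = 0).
d(df) = 0

Step 1: df = sum_i (∂f/∂x_i) dx_i = (y*z - 2*z^2 - 2) dx + (x*z) dy + (x*(y - 4*z)) dz.
Step 2: Apply d again. Using the 1-form formula, the coefficient of dx ∧ dy in d(df) is ∂^2 f/∂x ∂y - ∂^2 f/∂y ∂x = (z) - (z) = 0 (equality of mixed partials for smooth f).
Similarly for dx ∧ dz and dy ∧ dz — all coefficients vanish. So d(df) = 0.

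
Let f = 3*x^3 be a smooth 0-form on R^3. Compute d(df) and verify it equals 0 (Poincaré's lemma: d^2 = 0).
d(df) = 0

Step 1: df = sum_i (∂f/∂x_i) dx_i = (9*x^2) dx + (0) dy + (0) dz.
Step 2: Apply d again. Using the 1-form formula, the coefficient of dx ∧ dy in d(df) is ∂^2 f/∂x ∂y - ∂^2 f/∂y ∂x = (0) - (0) = 0 (equality of mixed partials for smooth f).
Similarly for dx ∧ dz and dy ∧ dz — all coefficients vanish. So d(df) = 0.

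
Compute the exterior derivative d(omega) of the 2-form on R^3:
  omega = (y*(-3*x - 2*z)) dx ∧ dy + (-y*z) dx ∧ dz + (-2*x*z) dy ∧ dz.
d(omega) = (-2*y - z) dx ∧ dy ∧ dz

For a 2-form omega = sum_{i<j} g_{ij} dx_i ∧ dx_j, the exterior derivative is
  d(omega) = sum_{i<j} d(g_{ij}) ∧ dx_i ∧ dx_j = sum_{i<j, k} (∂g_{ij}/∂x_k) dx_k ∧ dx_i ∧ dx_j.
Expand each term, using dx_k ∧ dx_i ∧ dx_j = sgn(permutation) dx_{(a)} ∧ dx_{(b)} ∧ dx_{(c)} with (a < b < c) sorted:
  d(y*(-3*x - 2*z)) includes (∂/∂z)(y*(-3*x - 2*z)) dz = (-2*y) dz, which multiplied by dx ∧ dy gives (-2*y) dx ∧ dy ∧ dz
  d(-y*z) includes (∂/∂y)(-y*z) dy = (-z) dy, which multiplied by dx ∧ dz gives (z) dx ∧ dy ∧ dz
  d(-2*x*z) includes (∂/∂x)(-2*x*z) dx = (-2*z) dx, which multiplied by dy ∧ dz gives (-2*z) dx ∧ dy ∧ dz
Collecting like 3-forms: d(omega) = (-2*y - z) dx ∧ dy ∧ dz.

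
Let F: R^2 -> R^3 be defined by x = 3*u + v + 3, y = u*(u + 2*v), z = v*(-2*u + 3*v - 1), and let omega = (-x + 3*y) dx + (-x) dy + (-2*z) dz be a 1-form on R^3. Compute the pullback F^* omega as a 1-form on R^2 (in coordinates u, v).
F^* omega = (3*u^2 - 8*u*v^2 + 10*u*v - 15*u + 12*v^3 - 6*v^2 - 9*v - 9) du + (-8*u^2*v - 3*u^2 + 36*u*v^2 - 4*u*v - 9*u - 36*v^3 + 18*v^2 - 3*v - 3) dv

Using F^*(f dg) = (f ∘ F) d(g ∘ F), substitute each coordinate x_i by F_i(u, v) in f_i, and replace dx_i by d F_i = (∂F_i/∂u) du + (∂F_i/∂v) dv.
  For the x component: f_1(F) = 3*u^2 + 6*u*v - 3*u - v - 3; d F_1 = (3) du + (1) dv
  For the y component: f_2(F) = -3*u - v - 3; d F_2 = (2*u + 2*v) du + (2*u) dv
  For the z component: f_3(F) = 2*v*(2*u - 3*v + 1); d F_3 = (-2*v) du + (-2*u + 6*v - 1) dv
Combining and collecting du, dv coefficients:
  coeff of du: 3*u^2 - 8*u*v^2 + 10*u*v - 15*u + 12*v^3 - 6*v^2 - 9*v - 9
  coeff of dv: -8*u^2*v - 3*u^2 + 36*u*v^2 - 4*u*v - 9*u - 36*v^3 + 18*v^2 - 3*v - 3
F^* omega = (3*u^2 - 8*u*v^2 + 10*u*v - 15*u + 12*v^3 - 6*v^2 - 9*v - 9) du + (-8*u^2*v - 3*u^2 + 36*u*v^2 - 4*u*v - 9*u - 36*v^3 + 18*v^2 - 3*v - 3) dv.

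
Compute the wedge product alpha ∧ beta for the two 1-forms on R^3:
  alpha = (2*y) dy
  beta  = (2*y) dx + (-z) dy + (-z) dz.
alpha ∧ beta = (-4*y^2) dx ∧ dy + (-2*y*z) dy ∧ dz

Distribute the wedge, using dx_i ∧ dx_j = -dx_j ∧ dx_i and dx_i ∧ dx_i = 0. For each pair (i, j) with i < j, the coefficient of dx_i ∧ dx_j in alpha ∧ beta is (alpha_i * beta_j - alpha_j * beta_i). Collecting: alpha ∧ beta = (-4*y^2) dx ∧ dy + (-2*y*z) dy ∧ dz.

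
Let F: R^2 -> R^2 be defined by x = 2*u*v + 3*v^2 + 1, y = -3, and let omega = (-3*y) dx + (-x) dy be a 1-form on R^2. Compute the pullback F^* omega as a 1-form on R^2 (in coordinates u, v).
F^* omega = (18*v) du + (18*u + 54*v) dv

Using F^*(f dg) = (f ∘ F) d(g ∘ F), substitute each coordinate x_i by F_i(u, v) in f_i, and replace dx_i by d F_i = (∂F_i/∂u) du + (∂F_i/∂v) dv.
  For the x component: f_1(F) = 9; d F_1 = (2*v) du + (2*u + 6*v) dv
  For the y component: f_2(F) = -2*u*v - 3*v^2 - 1; d F_2 = (0) du + (0) dv
Combining and collecting du, dv coefficients:
  coeff of du: 18*v
  coeff of dv: 18*u + 54*v
F^* omega = (18*v) du + (18*u + 54*v) dv.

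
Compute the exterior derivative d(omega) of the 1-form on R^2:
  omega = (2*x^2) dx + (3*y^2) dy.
d(omega) = 0

For a 1-form omega = sum_i f_i dx_i, the exterior derivative is
  d(omega) = sum_{i < j} (∂f_j/∂x_i - ∂f_i/∂x_j) dx_i ∧ dx_j.

Assembling: d(omega) = 0.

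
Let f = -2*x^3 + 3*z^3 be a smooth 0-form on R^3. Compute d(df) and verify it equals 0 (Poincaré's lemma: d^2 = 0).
d(df) = 0

Step 1: df = sum_i (∂f/∂x_i) dx_i = (-6*x^2) dx + (0) dy + (9*z^2) dz.
Step 2: Apply d again. Using the 1-form formula, the coefficient of dx ∧ dy in d(df) is ∂^2 f/∂x ∂y - ∂^2 f/∂y ∂x = (0) - (0) = 0 (equality of mixed partials for smooth f).
Similarly for dx ∧ dz and dy ∧ dz — all coefficients vanish. So d(df) = 0.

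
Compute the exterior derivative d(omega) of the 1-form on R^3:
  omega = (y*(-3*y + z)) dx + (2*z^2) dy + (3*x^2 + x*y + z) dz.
d(omega) = (6*y - z) dx ∧ dy + (6*x) dx ∧ dz + (x - 4*z) dy ∧ dz

For a 1-form omega = sum_i f_i dx_i, the exterior derivative is
  d(omega) = sum_{i < j} (∂f_j/∂x_i - ∂f_i/∂x_j) dx_i ∧ dx_j.
  coefficient of dx ∧ dy: ∂f_2/∂x - ∂f_1/∂y = ∂(2*z^2)/∂x - ∂(y*(-3*y + z))/∂y = 6*y - z
  coefficient of dx ∧ dz: ∂f_3/∂x - ∂f_1/∂z = ∂(3*x^2 + x*y + z)/∂x - ∂(y*(-3*y + z))/∂z = 6*x
  coefficient of dy ∧ dz: ∂f_3/∂y - ∂f_2/∂z = ∂(3*x^2 + x*y + z)/∂y - ∂(2*z^2)/∂z = x - 4*z
Assembling: d(omega) = (6*y - z) dx ∧ dy + (6*x) dx ∧ dz + (x - 4*z) dy ∧ dz.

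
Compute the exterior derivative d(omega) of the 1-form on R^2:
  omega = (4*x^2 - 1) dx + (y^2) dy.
d(omega) = 0

For a 1-form omega = sum_i f_i dx_i, the exterior derivative is
  d(omega) = sum_{i < j} (∂f_j/∂x_i - ∂f_i/∂x_j) dx_i ∧ dx_j.

Assembling: d(omega) = 0.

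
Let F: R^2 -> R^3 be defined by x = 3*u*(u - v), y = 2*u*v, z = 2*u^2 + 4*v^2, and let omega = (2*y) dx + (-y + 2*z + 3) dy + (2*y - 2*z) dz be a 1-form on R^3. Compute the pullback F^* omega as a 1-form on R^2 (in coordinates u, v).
F^* omega = (-16*u^3 + 48*u^2*v - 48*u*v^2 + 16*v^3 + 6*v) du + (8*u^3 - 48*u^2*v + 48*u*v^2 + 6*u - 64*v^3) dv

Using F^*(f dg) = (f ∘ F) d(g ∘ F), substitute each coordinate x_i by F_i(u, v) in f_i, and replace dx_i by d F_i = (∂F_i/∂u) du + (∂F_i/∂v) dv.
  For the x component: f_1(F) = 4*u*v; d F_1 = (6*u - 3*v) du + (-3*u) dv
  For the y component: f_2(F) = 4*u^2 - 2*u*v + 8*v^2 + 3; d F_2 = (2*v) du + (2*u) dv
  For the z component: f_3(F) = -4*u^2 + 4*u*v - 8*v^2; d F_3 = (4*u) du + (8*v) dv
Combining and collecting du, dv coefficients:
  coeff of du: -16*u^3 + 48*u^2*v - 48*u*v^2 + 16*v^3 + 6*v
  coeff of dv: 8*u^3 - 48*u^2*v + 48*u*v^2 + 6*u - 64*v^3
F^* omega = (-16*u^3 + 48*u^2*v - 48*u*v^2 + 16*v^3 + 6*v) du + (8*u^3 - 48*u^2*v + 48*u*v^2 + 6*u - 64*v^3) dv.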